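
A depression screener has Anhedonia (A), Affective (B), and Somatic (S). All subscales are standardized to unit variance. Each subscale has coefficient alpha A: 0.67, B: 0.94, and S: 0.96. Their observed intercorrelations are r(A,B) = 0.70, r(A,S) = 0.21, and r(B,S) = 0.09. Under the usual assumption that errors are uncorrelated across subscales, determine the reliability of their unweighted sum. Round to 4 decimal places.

Var(A+B+S) = 3 + 2·[0.70 + 0.21 + 0.09] = 3 + 2 = 5.
With uncorrelated errors the cross-covariances are all true-score covariance, so they carry over unchanged; only the diagonal terms shrink to ρᵢσᵢ².
True-score variance = [0.67 + 0.94 + 0.96] + 2 = 2.57 + 2 = 4.57.
Reliability = 4.57 / 5 = 0.9140.

0.9140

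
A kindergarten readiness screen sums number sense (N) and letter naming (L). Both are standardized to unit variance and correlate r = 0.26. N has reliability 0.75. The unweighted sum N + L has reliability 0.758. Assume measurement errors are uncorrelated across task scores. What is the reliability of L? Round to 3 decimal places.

Var(N+L) = 2 + 2·0.26 = 2.520.
True-score variance = ρ_N + ρ_L + 2·0.26, so 0.758 = (0.75 + ρ_L + 0.52) / 2.520.
ρ_L = 0.758·2.520 − 0.75 − 0.52 = 0.640.

0.640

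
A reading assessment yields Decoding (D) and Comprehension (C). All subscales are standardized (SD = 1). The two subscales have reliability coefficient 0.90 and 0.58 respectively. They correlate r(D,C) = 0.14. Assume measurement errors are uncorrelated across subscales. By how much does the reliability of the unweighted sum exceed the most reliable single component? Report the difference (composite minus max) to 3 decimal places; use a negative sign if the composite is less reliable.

Var(sum) = 2 + 0.28 = 2.28; true-score variance = 1.48 + 0.28 = 1.76; composite reliability = 0.7719.
Max component reliability = 0.9000.
Difference = 0.7719 − 0.9000 = -0.128.

-0.128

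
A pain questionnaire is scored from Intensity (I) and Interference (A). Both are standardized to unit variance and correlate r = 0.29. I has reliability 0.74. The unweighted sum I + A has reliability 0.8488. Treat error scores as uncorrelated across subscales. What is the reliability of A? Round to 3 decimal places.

Var(I+A) = 2 + 2·0.29 = 2.580.
True-score variance = ρ_I + ρ_A + 2·0.29, so 0.8488 = (0.74 + ρ_A + 0.58) / 2.580.
ρ_A = 0.8488·2.580 − 0.74 − 0.58 = 0.870.

0.870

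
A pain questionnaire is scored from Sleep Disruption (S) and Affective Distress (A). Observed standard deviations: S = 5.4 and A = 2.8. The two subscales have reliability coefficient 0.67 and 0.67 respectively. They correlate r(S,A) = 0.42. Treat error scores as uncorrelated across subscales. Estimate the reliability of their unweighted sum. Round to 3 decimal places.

Var(S+A) = 5.4² + 2.8² + 2·[5.4·2.8·0.42] = 37 + 12.7008 = 49.7008.
Because errors are independent across components, Cov(Tᵢ,Tⱼ) = Cov(Xᵢ,Xⱼ); the off-diagonal part of the true-score variance is the same as above.
True-score variance = [5.4²·0.67 + 2.8²·0.67] + 12.7008 = 24.79 + 12.7008 = 37.4908.
Reliability = 37.4908 / 49.7008 = 0.754.

0.754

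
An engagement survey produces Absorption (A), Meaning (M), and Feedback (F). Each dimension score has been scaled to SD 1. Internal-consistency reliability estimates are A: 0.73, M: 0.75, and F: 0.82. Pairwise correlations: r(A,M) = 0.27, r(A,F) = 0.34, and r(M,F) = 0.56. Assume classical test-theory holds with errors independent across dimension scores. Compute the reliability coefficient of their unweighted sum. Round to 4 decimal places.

Var(A+M+F) = 3 + 2·[0.27 + 0.34 + 0.56] = 3 + 2.34 = 5.34.
With uncorrelated errors the cross-covariances are all true-score covariance, so they carry over unchanged; only the diagonal terms shrink to ρᵢσᵢ².
True-score variance = [0.73 + 0.75 + 0.82] + 2.34 = 2.3 + 2.34 = 4.64.
Reliability = 4.64 / 5.34 = 0.8689.

0.8689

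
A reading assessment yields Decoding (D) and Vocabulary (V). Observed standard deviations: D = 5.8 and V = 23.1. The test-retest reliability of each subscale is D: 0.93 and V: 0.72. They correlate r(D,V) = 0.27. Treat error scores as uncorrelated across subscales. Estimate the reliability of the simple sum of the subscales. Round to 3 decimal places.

0.763

Var(D+V) = 5.8² + 23.1² + 2·[5.8·23.1·0.27] = 567.25 + 72.3492 = 639.599.
Because errors are independent across components, Cov(Tᵢ,Tⱼ) = Cov(Xᵢ,Xⱼ); the off-diagonal part of the true-score variance is the same as above.
True-score variance = [5.8²·0.93 + 23.1²·0.72] + 72.3492 = 415.484 + 72.3492 = 487.834.
Reliability = 487.834 / 639.599 = 0.763.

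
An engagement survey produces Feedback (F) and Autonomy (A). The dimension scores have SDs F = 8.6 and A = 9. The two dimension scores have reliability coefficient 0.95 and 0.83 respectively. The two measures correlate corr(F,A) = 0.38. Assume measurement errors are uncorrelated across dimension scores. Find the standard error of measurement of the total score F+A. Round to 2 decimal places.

Var(total) = 154.96 + 58.824 = 213.784.
True-score variance = 137.492 + 58.824 = 196.316, so reliability = 0.9183.
Error variance = 213.784 − 196.316 = 17.468; SEM = √17.468 = 4.18.

4.18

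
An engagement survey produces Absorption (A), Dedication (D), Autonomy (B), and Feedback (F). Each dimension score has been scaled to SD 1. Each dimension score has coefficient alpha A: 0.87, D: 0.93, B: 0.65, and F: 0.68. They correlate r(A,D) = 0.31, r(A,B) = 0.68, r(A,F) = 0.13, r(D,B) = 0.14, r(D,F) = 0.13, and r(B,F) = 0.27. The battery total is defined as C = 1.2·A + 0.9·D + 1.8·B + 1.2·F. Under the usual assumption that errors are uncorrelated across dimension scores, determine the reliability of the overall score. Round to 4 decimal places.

0.8565

Var(C) = 1.2² + 0.9² + 1.8² + 1.2² + 2·[1.08·0.31 + 2.16·0.68 + 1.44·0.13 + 1.62·0.14 + 1.08·0.13 + 2.16·0.27] = 6.93 + 5.8824 = 12.8124.
With uncorrelated errors the cross-covariances are all true-score covariance, so they carry over unchanged; only the diagonal terms shrink to ρᵢσᵢ².
True-score variance = [1.2²·0.87 + 0.9²·0.93 + 1.8²·0.65 + 1.2²·0.68] + 5.8824 = 5.0913 + 5.8824 = 10.9737.
Reliability = 10.9737 / 12.8124 = 0.8565.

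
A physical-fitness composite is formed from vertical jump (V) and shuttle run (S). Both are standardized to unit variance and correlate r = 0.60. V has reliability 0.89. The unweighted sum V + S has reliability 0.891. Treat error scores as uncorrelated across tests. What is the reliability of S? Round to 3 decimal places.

Var(V+S) = 2 + 2·0.60 = 3.200.
True-score variance = ρ_V + ρ_S + 2·0.60, so 0.891 = (0.89 + ρ_S + 1.20) / 3.200.
ρ_S = 0.891·3.200 − 0.89 − 1.20 = 0.761.

0.761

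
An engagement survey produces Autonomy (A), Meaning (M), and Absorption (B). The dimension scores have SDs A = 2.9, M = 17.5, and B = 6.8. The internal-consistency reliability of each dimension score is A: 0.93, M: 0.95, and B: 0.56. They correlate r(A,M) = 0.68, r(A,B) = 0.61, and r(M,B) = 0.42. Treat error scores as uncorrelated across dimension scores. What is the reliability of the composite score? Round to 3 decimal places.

0.935

Var(A+M+B) = 2.9² + 17.5² + 6.8² + 2·[2.9·17.5·0.68 + 2.9·6.8·0.61 + 17.5·6.8·0.42] = 360.9 + 193.038 = 553.938.
With uncorrelated errors the cross-covariances are all true-score covariance, so they carry over unchanged; only the diagonal terms shrink to ρᵢσᵢ².
True-score variance = [2.9²·0.93 + 17.5²·0.95 + 6.8²·0.56] + 193.038 = 324.653 + 193.038 = 517.692.
Reliability = 517.692 / 553.938 = 0.935.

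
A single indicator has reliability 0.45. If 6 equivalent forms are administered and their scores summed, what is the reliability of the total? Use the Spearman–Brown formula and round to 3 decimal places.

0.831

ρ_k = kρ / (1 + (k−1)ρ) = 6·0.45 / (1 + 5·0.45) = 2.700 / 3.250 = 0.831.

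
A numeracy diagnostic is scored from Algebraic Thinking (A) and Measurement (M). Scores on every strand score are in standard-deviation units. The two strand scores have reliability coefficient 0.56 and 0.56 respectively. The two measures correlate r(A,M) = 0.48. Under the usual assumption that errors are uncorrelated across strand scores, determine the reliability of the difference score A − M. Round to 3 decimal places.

0.154

Var(A−M) = 1 + 1 − 2·0.48 = 2 − 0.96 = 1.04.
Because errors are independent across components, Cov(Tᵢ,Tⱼ) = Cov(Xᵢ,Xⱼ); the off-diagonal part of the true-score variance is the same as above.
True-score variance = [0.56 + 0.56] − 0.96 = 1.12 − 0.96 = 0.16.
Reliability = 0.16 / 1.04 = 0.154.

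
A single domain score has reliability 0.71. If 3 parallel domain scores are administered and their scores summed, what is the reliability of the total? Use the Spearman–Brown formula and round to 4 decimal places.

ρ_k = kρ / (1 + (k−1)ρ) = 3·0.71 / (1 + 2·0.71) = 2.130 / 2.420 = 0.8802.

0.8802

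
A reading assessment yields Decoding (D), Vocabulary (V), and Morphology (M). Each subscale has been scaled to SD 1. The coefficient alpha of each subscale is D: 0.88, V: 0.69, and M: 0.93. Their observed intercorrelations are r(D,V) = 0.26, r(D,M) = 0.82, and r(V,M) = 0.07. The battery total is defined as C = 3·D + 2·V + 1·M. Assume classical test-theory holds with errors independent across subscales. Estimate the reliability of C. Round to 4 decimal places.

Var(C) = 3² + 2² + 1 + 2·[6·0.26 + 3·0.82 + 2·0.07] = 14 + 8.32 = 22.32.
Under uncorrelated errors the observed covariances equal the true-score covariances, so only the own-variance terms attenuate.
True-score variance = [3²·0.88 + 2²·0.69 + 0.93] + 8.32 = 11.61 + 8.32 = 19.93.
Reliability = 19.93 / 22.32 = 0.8929.

0.8929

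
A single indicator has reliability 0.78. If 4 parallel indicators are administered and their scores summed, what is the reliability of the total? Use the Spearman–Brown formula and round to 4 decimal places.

ρ_k = kρ / (1 + (k−1)ρ) = 4·0.78 / (1 + 3·0.78) = 3.120 / 3.340 = 0.9341.

0.9341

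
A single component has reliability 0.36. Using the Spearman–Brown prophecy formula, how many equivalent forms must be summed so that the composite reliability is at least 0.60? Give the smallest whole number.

3

k ≥ ρ*(1−ρ₁)/(ρ₁(1−ρ*)) = 0.60·0.64 / (0.36·0.40) = 2.667.
Smallest integer k = 3.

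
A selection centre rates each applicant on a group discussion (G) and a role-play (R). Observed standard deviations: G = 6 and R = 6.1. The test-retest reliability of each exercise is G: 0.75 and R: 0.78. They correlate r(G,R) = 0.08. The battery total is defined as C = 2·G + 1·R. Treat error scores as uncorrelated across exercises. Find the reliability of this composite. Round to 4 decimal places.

Var(C) = 2²·6² + 6.1² + 2·[2·6·6.1·0.08] = 181.21 + 11.712 = 192.922.
Because errors are independent across components, Cov(Tᵢ,Tⱼ) = Cov(Xᵢ,Xⱼ); the off-diagonal part of the true-score variance is the same as above.
True-score variance = [2²·6²·0.75 + 6.1²·0.78] + 11.712 = 137.024 + 11.712 = 148.736.
Reliability = 148.736 / 192.922 = 0.7710.

0.7710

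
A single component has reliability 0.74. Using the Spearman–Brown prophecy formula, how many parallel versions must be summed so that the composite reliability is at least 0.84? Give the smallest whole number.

k ≥ ρ*(1−ρ₁)/(ρ₁(1−ρ*)) = 0.84·0.26 / (0.74·0.16) = 1.845.
Smallest integer k = 2.

2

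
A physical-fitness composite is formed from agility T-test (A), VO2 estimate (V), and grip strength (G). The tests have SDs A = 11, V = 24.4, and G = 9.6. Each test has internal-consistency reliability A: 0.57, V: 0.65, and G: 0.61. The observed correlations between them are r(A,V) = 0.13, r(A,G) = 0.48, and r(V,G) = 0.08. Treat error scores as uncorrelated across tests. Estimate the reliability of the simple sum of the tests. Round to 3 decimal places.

0.709

Var(A+V+G) = 11² + 24.4² + 9.6² + 2·[11·24.4·0.13 + 11·9.6·0.48 + 24.4·9.6·0.08] = 808.52 + 208.638 = 1017.16.
With uncorrelated errors the cross-covariances are all true-score covariance, so they carry over unchanged; only the diagonal terms shrink to ρᵢσᵢ².
True-score variance = [11²·0.57 + 24.4²·0.65 + 9.6²·0.61] + 208.638 = 512.172 + 208.638 = 720.81.
Reliability = 720.81 / 1017.16 = 0.709.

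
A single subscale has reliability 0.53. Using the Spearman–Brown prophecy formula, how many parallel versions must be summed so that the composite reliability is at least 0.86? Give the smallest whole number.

6

k ≥ ρ*(1−ρ₁)/(ρ₁(1−ρ*)) = 0.86·0.47 / (0.53·0.14) = 5.447.
Smallest integer k = 6.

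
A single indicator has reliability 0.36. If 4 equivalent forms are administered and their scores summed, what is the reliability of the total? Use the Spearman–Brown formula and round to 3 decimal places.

0.692

ρ_k = kρ / (1 + (k−1)ρ) = 4·0.36 / (1 + 3·0.36) = 1.440 / 2.080 = 0.692.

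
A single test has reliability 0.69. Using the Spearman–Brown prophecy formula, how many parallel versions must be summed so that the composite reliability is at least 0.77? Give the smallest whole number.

2

k ≥ ρ*(1−ρ₁)/(ρ₁(1−ρ*)) = 0.77·0.31 / (0.69·0.23) = 1.504.
Smallest integer k = 2.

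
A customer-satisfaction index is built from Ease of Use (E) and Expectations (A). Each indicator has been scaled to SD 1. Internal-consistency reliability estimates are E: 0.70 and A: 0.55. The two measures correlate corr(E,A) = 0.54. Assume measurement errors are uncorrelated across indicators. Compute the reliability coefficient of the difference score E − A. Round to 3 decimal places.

0.185

Var(E−A) = 1 + 1 − 2·0.54 = 2 − 1.08 = 0.92.
With uncorrelated errors the cross-covariances are all true-score covariance, so they carry over unchanged; only the diagonal terms shrink to ρᵢσᵢ².
True-score variance = [0.70 + 0.55] − 1.08 = 1.25 − 1.08 = 0.17.
Reliability = 0.17 / 0.92 = 0.185.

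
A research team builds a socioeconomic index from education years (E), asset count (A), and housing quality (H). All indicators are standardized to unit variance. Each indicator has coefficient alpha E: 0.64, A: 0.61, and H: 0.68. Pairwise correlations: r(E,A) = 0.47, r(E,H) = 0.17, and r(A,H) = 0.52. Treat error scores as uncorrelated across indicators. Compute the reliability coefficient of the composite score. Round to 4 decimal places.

0.7989

Var(E+A+H) = 3 + 2·[0.47 + 0.17 + 0.52] = 3 + 2.32 = 5.32.
Under uncorrelated errors the observed covariances equal the true-score covariances, so only the own-variance terms attenuate.
True-score variance = [0.64 + 0.61 + 0.68] + 2.32 = 1.93 + 2.32 = 4.25.
Reliability = 4.25 / 5.32 = 0.7989.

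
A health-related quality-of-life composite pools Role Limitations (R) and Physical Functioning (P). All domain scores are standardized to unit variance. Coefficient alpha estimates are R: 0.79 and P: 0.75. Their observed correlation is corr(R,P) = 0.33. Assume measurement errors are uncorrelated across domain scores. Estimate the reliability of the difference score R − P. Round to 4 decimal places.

0.6567

Var(R−P) = 1 + 1 − 2·0.33 = 2 − 0.66 = 1.34.
With uncorrelated errors the cross-covariances are all true-score covariance, so they carry over unchanged; only the diagonal terms shrink to ρᵢσᵢ².
True-score variance = [0.79 + 0.75] − 0.66 = 1.54 − 0.66 = 0.88.
Reliability = 0.88 / 1.34 = 0.6567.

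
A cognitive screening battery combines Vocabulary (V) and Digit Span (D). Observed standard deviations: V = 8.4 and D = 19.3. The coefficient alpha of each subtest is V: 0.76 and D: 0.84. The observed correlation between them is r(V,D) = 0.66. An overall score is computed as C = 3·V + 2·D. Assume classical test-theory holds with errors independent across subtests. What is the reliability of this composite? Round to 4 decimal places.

Var(C) = 3²·8.4² + 2²·19.3² + 2·[6·8.4·19.3·0.66] = 2125 + 1283.99 = 3408.99.
Under uncorrelated errors the observed covariances equal the true-score covariances, so only the own-variance terms attenuate.
True-score variance = [3²·8.4²·0.76 + 2²·19.3²·0.84] + 1283.99 = 1734.2 + 1283.99 = 3018.19.
Reliability = 3018.19 / 3408.99 = 0.8854.

0.8854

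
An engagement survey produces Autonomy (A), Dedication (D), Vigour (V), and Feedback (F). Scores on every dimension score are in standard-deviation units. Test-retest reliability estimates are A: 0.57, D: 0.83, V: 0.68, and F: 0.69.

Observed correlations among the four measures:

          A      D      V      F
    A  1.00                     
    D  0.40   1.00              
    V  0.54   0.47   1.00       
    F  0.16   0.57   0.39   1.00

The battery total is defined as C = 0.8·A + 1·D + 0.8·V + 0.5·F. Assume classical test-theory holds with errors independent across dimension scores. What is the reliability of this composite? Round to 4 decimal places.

Var(C) = 0.8² + 1 + 0.8² + 0.5² + 2·[0.8·0.40 + 0.64·0.54 + 0.4·0.16 + 0.8·0.47 + 0.5·0.57 + 0.4·0.39] = 2.53 + 3.0932 = 5.6232.
With uncorrelated errors the cross-covariances are all true-score covariance, so they carry over unchanged; only the diagonal terms shrink to ρᵢσᵢ².
True-score variance = [0.8²·0.57 + 0.83 + 0.8²·0.68 + 0.5²·0.69] + 3.0932 = 1.8025 + 3.0932 = 4.8957.
Reliability = 4.8957 / 5.6232 = 0.8706.

0.8706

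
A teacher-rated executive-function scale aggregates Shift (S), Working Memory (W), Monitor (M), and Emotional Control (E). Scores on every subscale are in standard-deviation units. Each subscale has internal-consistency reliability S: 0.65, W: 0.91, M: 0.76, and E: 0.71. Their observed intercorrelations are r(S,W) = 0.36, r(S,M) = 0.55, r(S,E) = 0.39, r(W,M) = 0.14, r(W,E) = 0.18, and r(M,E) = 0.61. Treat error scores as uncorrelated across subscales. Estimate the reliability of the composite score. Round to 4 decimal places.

Var(S+W+M+E) = 4 + 2·[0.36 + 0.55 + 0.39 + 0.14 + 0.18 + 0.61] = 4 + 4.46 = 8.46.
Under uncorrelated errors the observed covariances equal the true-score covariances, so only the own-variance terms attenuate.
True-score variance = [0.65 + 0.91 + 0.76 + 0.71] + 4.46 = 3.03 + 4.46 = 7.49.
Reliability = 7.49 / 8.46 = 0.8853.

0.8853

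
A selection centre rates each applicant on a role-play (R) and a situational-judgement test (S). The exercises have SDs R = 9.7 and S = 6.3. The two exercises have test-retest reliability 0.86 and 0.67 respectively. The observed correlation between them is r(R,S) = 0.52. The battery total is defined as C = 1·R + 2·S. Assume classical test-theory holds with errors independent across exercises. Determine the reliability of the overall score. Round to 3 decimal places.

0.827

Var(C) = 9.7² + 2²·6.3² + 2·[2·9.7·6.3·0.52] = 252.85 + 127.109 = 379.959.
Because errors are independent across components, Cov(Tᵢ,Tⱼ) = Cov(Xᵢ,Xⱼ); the off-diagonal part of the true-score variance is the same as above.
True-score variance = [9.7²·0.86 + 2²·6.3²·0.67] + 127.109 = 187.287 + 127.109 = 314.395.
Reliability = 314.395 / 379.959 = 0.827.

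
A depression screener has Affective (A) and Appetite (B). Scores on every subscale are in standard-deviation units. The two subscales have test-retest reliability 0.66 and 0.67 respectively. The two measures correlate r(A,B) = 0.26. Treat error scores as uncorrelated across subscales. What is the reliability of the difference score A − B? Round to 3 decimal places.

0.547

Var(A−B) = 1 + 1 − 2·0.26 = 2 − 0.52 = 1.48.
Because errors are independent across components, Cov(Tᵢ,Tⱼ) = Cov(Xᵢ,Xⱼ); the off-diagonal part of the true-score variance is the same as above.
True-score variance = [0.66 + 0.67] − 0.52 = 1.33 − 0.52 = 0.81.
Reliability = 0.81 / 1.48 = 0.547.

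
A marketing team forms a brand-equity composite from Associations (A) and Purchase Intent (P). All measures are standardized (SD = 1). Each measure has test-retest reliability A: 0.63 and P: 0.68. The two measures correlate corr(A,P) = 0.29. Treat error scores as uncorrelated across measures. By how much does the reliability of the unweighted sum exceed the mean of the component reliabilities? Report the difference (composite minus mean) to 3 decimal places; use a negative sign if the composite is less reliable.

0.078

Var(sum) = 2 + 0.58 = 2.58; true-score variance = 1.31 + 0.58 = 1.89; composite reliability = 0.7326.
Mean component reliability = 0.6550.
Difference = 0.7326 − 0.6550 = 0.078.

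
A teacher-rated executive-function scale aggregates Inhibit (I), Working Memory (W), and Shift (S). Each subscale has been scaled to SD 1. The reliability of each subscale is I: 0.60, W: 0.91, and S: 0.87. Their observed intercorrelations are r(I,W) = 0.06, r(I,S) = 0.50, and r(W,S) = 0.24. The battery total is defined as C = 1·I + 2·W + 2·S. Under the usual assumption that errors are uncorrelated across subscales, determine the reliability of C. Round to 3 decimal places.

0.903

Var(C) = 1 + 2² + 2² + 2·[2·0.06 + 2·0.50 + 4·0.24] = 9 + 4.16 = 13.16.
Under uncorrelated errors the observed covariances equal the true-score covariances, so only the own-variance terms attenuate.
True-score variance = [0.60 + 2²·0.91 + 2²·0.87] + 4.16 = 7.72 + 4.16 = 11.88.
Reliability = 11.88 / 13.16 = 0.903.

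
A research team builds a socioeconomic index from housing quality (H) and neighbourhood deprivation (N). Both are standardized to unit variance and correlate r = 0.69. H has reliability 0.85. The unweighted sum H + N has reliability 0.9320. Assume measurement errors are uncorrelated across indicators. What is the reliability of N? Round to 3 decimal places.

Var(H+N) = 2 + 2·0.69 = 3.380.
True-score variance = ρ_H + ρ_N + 2·0.69, so 0.9320 = (0.85 + ρ_N + 1.38) / 3.380.
ρ_N = 0.9320·3.380 − 0.85 − 1.38 = 0.920.

0.920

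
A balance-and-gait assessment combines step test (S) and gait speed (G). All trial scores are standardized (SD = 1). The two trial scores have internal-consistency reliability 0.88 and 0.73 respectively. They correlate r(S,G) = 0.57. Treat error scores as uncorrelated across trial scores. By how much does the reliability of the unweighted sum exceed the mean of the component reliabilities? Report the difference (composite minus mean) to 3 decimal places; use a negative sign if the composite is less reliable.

0.071

Var(sum) = 2 + 1.14 = 3.14; true-score variance = 1.61 + 1.14 = 2.75; composite reliability = 0.8758.
Mean component reliability = 0.8050.
Difference = 0.8758 − 0.8050 = 0.071.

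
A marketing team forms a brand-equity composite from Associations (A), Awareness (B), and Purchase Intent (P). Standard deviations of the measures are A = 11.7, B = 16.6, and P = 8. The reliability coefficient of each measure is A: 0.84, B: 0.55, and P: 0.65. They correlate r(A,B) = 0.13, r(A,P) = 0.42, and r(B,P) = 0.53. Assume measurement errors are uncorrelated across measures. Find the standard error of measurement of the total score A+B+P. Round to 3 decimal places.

12.973

Var(total) = 476.45 + 269.889 = 746.339.
True-score variance = 308.146 + 269.889 = 578.035, so reliability = 0.7745.
Error variance = 746.339 − 578.035 = 168.304; SEM = √168.304 = 12.973.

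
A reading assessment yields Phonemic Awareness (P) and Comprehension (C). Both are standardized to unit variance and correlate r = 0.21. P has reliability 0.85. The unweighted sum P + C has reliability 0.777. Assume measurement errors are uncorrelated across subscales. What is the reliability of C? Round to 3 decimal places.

Var(P+C) = 2 + 2·0.21 = 2.420.
True-score variance = ρ_P + ρ_C + 2·0.21, so 0.777 = (0.85 + ρ_C + 0.42) / 2.420.
ρ_C = 0.777·2.420 − 0.85 − 0.42 = 0.610.

0.610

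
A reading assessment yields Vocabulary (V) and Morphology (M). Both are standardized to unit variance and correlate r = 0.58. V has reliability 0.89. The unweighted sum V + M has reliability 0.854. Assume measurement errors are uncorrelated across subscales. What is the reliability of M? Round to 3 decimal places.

Var(V+M) = 2 + 2·0.58 = 3.160.
True-score variance = ρ_V + ρ_M + 2·0.58, so 0.854 = (0.89 + ρ_M + 1.16) / 3.160.
ρ_M = 0.854·3.160 − 0.89 − 1.16 = 0.649.

0.649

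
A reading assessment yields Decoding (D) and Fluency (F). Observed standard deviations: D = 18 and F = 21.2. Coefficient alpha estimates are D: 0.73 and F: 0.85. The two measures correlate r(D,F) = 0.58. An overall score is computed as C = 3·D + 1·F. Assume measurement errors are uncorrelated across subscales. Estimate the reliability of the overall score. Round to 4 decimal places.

0.8179

Var(C) = 3²·18² + 21.2² + 2·[3·18·21.2·0.58] = 3365.44 + 1327.97 = 4693.41.
Because errors are independent across components, Cov(Tᵢ,Tⱼ) = Cov(Xᵢ,Xⱼ); the off-diagonal part of the true-score variance is the same as above.
True-score variance = [3²·18²·0.73 + 21.2²·0.85] + 1327.97 = 2510.7 + 1327.97 = 3838.67.
Reliability = 3838.67 / 4693.41 = 0.8179.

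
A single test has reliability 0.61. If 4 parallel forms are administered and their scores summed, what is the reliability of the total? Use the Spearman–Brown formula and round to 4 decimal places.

0.8622

ρ_k = kρ / (1 + (k−1)ρ) = 4·0.61 / (1 + 3·0.61) = 2.440 / 2.830 = 0.8622.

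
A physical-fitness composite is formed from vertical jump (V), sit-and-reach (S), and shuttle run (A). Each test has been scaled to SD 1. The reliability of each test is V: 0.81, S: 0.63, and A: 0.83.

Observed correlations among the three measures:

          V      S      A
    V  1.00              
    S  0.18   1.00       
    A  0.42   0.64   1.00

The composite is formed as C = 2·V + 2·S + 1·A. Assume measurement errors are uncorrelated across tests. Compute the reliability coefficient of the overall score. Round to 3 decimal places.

0.836

Var(C) = 2² + 2² + 1 + 2·[4·0.18 + 2·0.42 + 2·0.64] = 9 + 5.68 = 14.68.
Because errors are independent across components, Cov(Tᵢ,Tⱼ) = Cov(Xᵢ,Xⱼ); the off-diagonal part of the true-score variance is the same as above.
True-score variance = [2²·0.81 + 2²·0.63 + 0.83] + 5.68 = 6.59 + 5.68 = 12.27.
Reliability = 12.27 / 14.68 = 0.836.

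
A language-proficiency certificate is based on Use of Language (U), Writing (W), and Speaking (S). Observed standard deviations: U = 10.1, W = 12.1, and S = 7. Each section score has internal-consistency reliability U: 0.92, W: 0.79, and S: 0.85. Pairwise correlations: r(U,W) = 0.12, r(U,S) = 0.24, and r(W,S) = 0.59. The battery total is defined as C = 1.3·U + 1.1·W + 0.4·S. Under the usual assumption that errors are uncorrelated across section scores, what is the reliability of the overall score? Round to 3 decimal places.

0.887

Var(C) = 1.3²·10.1² + 1.1²·12.1² + 0.4²·7² + 2·[1.43·10.1·12.1·0.12 + 0.52·10.1·7·0.24 + 0.44·12.1·7·0.59] = 357.393 + 103.565 = 460.958.
Because errors are independent across components, Cov(Tᵢ,Tⱼ) = Cov(Xᵢ,Xⱼ); the off-diagonal part of the true-score variance is the same as above.
True-score variance = [1.3²·10.1²·0.92 + 1.1²·12.1²·0.79 + 0.4²·7²·0.85] + 103.565 = 305.222 + 103.565 = 408.788.
Reliability = 408.788 / 460.958 = 0.887.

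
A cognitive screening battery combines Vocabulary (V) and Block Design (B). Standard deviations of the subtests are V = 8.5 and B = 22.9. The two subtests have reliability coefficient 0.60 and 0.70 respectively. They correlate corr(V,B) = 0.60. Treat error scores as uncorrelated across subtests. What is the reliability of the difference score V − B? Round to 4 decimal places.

0.4871

Var(V−B) = 8.5² + 22.9² − 2·8.5·22.9·0.60 = 596.66 − 233.58 = 363.08.
Because errors are independent across components, Cov(Tᵢ,Tⱼ) = Cov(Xᵢ,Xⱼ); the off-diagonal part of the true-score variance is the same as above.
True-score variance = [8.5²·0.60 + 22.9²·0.70] − 233.58 = 410.437 − 233.58 = 176.857.
Reliability = 176.857 / 363.08 = 0.4871.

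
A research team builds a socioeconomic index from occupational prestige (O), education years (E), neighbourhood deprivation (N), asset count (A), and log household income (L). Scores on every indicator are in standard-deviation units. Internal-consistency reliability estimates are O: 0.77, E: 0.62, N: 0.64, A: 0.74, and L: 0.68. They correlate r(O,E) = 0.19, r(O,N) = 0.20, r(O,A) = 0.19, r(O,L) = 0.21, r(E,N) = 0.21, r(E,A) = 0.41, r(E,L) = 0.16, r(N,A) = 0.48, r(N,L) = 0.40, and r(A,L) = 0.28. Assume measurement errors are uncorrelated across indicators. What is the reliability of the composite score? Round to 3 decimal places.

0.852

Var(O+E+N+A+L) = 5 + 2·[0.19 + 0.20 + 0.19 + 0.21 + 0.21 + 0.41 + 0.16 + 0.48 + 0.40 + 0.28] = 5 + 5.46 = 10.46.
Under uncorrelated errors the observed covariances equal the true-score covariances, so only the own-variance terms attenuate.
True-score variance = [0.77 + 0.62 + 0.64 + 0.74 + 0.68] + 5.46 = 3.45 + 5.46 = 8.91.
Reliability = 8.91 / 10.46 = 0.852.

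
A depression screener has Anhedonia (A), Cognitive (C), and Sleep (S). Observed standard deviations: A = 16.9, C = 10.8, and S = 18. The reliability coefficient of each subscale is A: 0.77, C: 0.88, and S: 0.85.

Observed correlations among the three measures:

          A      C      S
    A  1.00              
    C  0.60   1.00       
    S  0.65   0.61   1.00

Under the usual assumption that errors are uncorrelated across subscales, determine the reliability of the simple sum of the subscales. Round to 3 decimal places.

Var(A+C+S) = 16.9² + 10.8² + 18² + 2·[16.9·10.8·0.60 + 16.9·18·0.65 + 10.8·18·0.61] = 726.25 + 851.652 = 1577.9.
Because errors are independent across components, Cov(Tᵢ,Tⱼ) = Cov(Xᵢ,Xⱼ); the off-diagonal part of the true-score variance is the same as above.
True-score variance = [16.9²·0.77 + 10.8²·0.88 + 18²·0.85] + 851.652 = 597.963 + 851.652 = 1449.61.
Reliability = 1449.61 / 1577.9 = 0.919.

0.919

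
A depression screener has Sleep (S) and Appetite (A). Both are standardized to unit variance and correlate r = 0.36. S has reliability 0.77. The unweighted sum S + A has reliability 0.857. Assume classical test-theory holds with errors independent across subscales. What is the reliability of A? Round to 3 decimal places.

Var(S+A) = 2 + 2·0.36 = 2.720.
True-score variance = ρ_S + ρ_A + 2·0.36, so 0.857 = (0.77 + ρ_A + 0.72) / 2.720.
ρ_A = 0.857·2.720 − 0.77 − 0.72 = 0.841.

0.841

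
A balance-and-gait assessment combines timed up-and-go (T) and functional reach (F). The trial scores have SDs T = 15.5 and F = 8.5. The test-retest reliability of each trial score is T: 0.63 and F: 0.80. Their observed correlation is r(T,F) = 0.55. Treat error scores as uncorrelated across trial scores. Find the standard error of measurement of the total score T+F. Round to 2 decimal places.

Var(total) = 312.5 + 144.925 = 457.425.
True-score variance = 209.157 + 144.925 = 354.082, so reliability = 0.7741.
Error variance = 457.425 − 354.082 = 103.343; SEM = √103.343 = 10.17.

10.17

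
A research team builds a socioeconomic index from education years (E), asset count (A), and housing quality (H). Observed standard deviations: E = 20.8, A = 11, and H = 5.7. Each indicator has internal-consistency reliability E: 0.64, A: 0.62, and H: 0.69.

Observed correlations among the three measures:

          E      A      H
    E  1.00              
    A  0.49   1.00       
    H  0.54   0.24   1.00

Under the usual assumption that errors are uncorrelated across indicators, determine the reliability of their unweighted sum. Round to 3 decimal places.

0.781

Var(E+A+H) = 20.8² + 11² + 5.7² + 2·[20.8·11·0.49 + 20.8·5.7·0.54 + 11·5.7·0.24] = 586.13 + 382.365 = 968.495.
Because errors are independent across components, Cov(Tᵢ,Tⱼ) = Cov(Xᵢ,Xⱼ); the off-diagonal part of the true-score variance is the same as above.
True-score variance = [20.8²·0.64 + 11²·0.62 + 5.7²·0.69] + 382.365 = 374.328 + 382.365 = 756.693.
Reliability = 756.693 / 968.495 = 0.781.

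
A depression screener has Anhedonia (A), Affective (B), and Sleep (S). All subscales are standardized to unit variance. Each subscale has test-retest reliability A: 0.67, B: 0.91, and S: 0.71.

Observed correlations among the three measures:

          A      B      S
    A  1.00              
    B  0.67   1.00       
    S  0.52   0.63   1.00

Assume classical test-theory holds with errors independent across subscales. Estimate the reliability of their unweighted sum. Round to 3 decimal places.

Var(A+B+S) = 3 + 2·[0.67 + 0.52 + 0.63] = 3 + 3.64 = 6.64.
Because errors are independent across components, Cov(Tᵢ,Tⱼ) = Cov(Xᵢ,Xⱼ); the off-diagonal part of the true-score variance is the same as above.
True-score variance = [0.67 + 0.91 + 0.71] + 3.64 = 2.29 + 3.64 = 5.93.
Reliability = 5.93 / 6.64 = 0.893.

0.893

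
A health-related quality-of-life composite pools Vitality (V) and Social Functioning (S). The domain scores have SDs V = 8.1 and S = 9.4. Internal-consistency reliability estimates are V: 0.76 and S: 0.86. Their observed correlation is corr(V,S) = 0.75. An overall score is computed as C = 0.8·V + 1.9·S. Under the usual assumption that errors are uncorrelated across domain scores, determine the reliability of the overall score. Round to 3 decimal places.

0.898

Var(C) = 0.8²·8.1² + 1.9²·9.4² + 2·[1.52·8.1·9.4·0.75] = 360.97 + 173.599 = 534.569.
Under uncorrelated errors the observed covariances equal the true-score covariances, so only the own-variance terms attenuate.
True-score variance = [0.8²·8.1²·0.76 + 1.9²·9.4²·0.86] + 173.599 = 306.235 + 173.599 = 479.834.
Reliability = 479.834 / 534.569 = 0.898.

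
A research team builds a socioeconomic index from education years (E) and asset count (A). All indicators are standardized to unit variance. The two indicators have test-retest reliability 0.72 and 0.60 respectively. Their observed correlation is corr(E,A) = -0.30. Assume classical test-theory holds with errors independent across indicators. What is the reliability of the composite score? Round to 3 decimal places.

Var(E+A) = 2 + 2·[(-0.30)] = 2 − 0.6 = 1.4.
With uncorrelated errors the cross-covariances are all true-score covariance, so they carry over unchanged; only the diagonal terms shrink to ρᵢσᵢ².
True-score variance = [0.72 + 0.60] − 0.6 = 1.32 − 0.6 = 0.72.
Reliability = 0.72 / 1.4 = 0.514.

0.514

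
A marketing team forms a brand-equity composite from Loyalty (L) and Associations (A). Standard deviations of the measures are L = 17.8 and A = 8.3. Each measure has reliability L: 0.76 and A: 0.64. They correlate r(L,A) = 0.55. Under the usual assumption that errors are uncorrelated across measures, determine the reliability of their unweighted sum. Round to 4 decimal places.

0.8161

Var(L+A) = 17.8² + 8.3² + 2·[17.8·8.3·0.55] = 385.73 + 162.514 = 548.244.
With uncorrelated errors the cross-covariances are all true-score covariance, so they carry over unchanged; only the diagonal terms shrink to ρᵢσᵢ².
True-score variance = [17.8²·0.76 + 8.3²·0.64] + 162.514 = 284.888 + 162.514 = 447.402.
Reliability = 447.402 / 548.244 = 0.8161.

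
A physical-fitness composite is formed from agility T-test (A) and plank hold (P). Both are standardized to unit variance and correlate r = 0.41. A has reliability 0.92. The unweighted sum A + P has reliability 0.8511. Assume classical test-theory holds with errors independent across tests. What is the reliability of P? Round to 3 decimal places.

Var(A+P) = 2 + 2·0.41 = 2.820.
True-score variance = ρ_A + ρ_P + 2·0.41, so 0.8511 = (0.92 + ρ_P + 0.82) / 2.820.
ρ_P = 0.8511·2.820 − 0.92 − 0.82 = 0.660.

0.660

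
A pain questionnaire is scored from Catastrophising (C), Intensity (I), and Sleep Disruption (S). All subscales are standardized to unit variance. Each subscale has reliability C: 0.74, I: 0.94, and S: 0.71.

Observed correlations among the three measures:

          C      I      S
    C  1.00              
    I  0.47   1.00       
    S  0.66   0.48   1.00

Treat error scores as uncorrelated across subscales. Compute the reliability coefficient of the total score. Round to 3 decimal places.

Var(C+I+S) = 3 + 2·[0.47 + 0.66 + 0.48] = 3 + 3.22 = 6.22.
Because errors are independent across components, Cov(Tᵢ,Tⱼ) = Cov(Xᵢ,Xⱼ); the off-diagonal part of the true-score variance is the same as above.
True-score variance = [0.74 + 0.94 + 0.71] + 3.22 = 2.39 + 3.22 = 5.61.
Reliability = 5.61 / 6.22 = 0.902.

0.902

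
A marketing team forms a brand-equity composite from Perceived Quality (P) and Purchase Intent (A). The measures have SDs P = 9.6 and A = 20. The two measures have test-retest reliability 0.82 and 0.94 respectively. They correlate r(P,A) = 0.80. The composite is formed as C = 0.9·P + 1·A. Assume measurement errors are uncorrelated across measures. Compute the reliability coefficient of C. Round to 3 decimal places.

0.950

Var(C) = 0.9²·9.6² + 20² + 2·[0.9·9.6·20·0.80] = 474.65 + 276.48 = 751.13.
Under uncorrelated errors the observed covariances equal the true-score covariances, so only the own-variance terms attenuate.
True-score variance = [0.9²·9.6²·0.82 + 20²·0.94] + 276.48 = 437.213 + 276.48 = 713.693.
Reliability = 713.693 / 751.13 = 0.950.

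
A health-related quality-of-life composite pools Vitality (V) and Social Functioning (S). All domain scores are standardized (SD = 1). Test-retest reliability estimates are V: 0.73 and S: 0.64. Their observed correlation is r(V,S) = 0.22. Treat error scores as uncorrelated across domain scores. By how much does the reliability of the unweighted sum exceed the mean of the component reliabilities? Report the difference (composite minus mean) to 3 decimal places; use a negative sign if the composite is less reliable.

0.057

Var(sum) = 2 + 0.44 = 2.44; true-score variance = 1.37 + 0.44 = 1.81; composite reliability = 0.7418.
Mean component reliability = 0.6850.
Difference = 0.7418 − 0.6850 = 0.057.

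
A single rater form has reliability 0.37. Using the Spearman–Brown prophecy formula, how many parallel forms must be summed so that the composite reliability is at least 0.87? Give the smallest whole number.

12

k ≥ ρ*(1−ρ₁)/(ρ₁(1−ρ*)) = 0.87·0.63 / (0.37·0.13) = 11.395.
Smallest integer k = 12.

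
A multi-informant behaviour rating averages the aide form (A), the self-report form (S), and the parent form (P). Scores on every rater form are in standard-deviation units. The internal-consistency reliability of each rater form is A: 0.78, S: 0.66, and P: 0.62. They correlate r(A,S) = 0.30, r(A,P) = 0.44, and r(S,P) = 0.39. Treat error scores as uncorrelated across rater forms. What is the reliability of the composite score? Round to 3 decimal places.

Var(A+S+P) = 3 + 2·[0.30 + 0.44 + 0.39] = 3 + 2.26 = 5.26.
Because errors are independent across components, Cov(Tᵢ,Tⱼ) = Cov(Xᵢ,Xⱼ); the off-diagonal part of the true-score variance is the same as above.
True-score variance = [0.78 + 0.66 + 0.62] + 2.26 = 2.06 + 2.26 = 4.32.
Reliability = 4.32 / 5.26 = 0.821.

0.821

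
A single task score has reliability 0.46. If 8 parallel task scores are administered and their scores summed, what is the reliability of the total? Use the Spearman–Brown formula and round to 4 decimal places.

0.8720

ρ_k = kρ / (1 + (k−1)ρ) = 8·0.46 / (1 + 7·0.46) = 3.680 / 4.220 = 0.8720.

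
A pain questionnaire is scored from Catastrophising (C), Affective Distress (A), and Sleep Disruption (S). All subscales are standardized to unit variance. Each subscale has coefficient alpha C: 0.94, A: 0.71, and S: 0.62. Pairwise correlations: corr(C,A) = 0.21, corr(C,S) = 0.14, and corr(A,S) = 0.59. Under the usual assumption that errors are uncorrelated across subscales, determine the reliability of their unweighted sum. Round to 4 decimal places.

0.8504

Var(C+A+S) = 3 + 2·[0.21 + 0.14 + 0.59] = 3 + 1.88 = 4.88.
Because errors are independent across components, Cov(Tᵢ,Tⱼ) = Cov(Xᵢ,Xⱼ); the off-diagonal part of the true-score variance is the same as above.
True-score variance = [0.94 + 0.71 + 0.62] + 1.88 = 2.27 + 1.88 = 4.15.
Reliability = 4.15 / 4.88 = 0.8504.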